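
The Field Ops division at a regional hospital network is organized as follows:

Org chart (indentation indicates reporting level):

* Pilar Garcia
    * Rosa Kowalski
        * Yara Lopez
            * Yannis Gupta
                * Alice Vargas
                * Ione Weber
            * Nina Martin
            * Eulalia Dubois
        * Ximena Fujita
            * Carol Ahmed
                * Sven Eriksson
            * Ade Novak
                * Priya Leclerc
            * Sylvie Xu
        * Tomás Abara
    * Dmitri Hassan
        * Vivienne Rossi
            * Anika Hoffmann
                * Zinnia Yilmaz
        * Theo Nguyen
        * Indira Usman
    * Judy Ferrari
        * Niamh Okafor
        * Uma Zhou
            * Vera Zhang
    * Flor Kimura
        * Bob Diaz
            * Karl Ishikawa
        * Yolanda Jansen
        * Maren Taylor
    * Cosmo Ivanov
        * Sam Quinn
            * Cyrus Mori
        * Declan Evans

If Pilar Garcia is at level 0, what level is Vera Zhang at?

Chain from Vera Zhang up to Pilar Garcia: Vera Zhang → Uma Zhou → Judy Ferrari → Pilar Garcia. That is 3 steps up, so Vera Zhang is 3 levels below Pilar Garcia.

3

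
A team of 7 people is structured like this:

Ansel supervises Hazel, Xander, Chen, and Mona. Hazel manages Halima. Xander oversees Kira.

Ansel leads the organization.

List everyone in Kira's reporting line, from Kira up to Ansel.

Kira reports to Xander. Xander reports to Ansel. Ansel is at the top.

Kira -> Xander -> Ansel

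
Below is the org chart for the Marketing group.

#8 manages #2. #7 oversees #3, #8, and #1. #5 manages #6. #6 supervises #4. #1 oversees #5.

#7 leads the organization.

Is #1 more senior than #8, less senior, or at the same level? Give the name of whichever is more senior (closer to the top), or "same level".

Both #1 and #8 are 1 level below #7.

same level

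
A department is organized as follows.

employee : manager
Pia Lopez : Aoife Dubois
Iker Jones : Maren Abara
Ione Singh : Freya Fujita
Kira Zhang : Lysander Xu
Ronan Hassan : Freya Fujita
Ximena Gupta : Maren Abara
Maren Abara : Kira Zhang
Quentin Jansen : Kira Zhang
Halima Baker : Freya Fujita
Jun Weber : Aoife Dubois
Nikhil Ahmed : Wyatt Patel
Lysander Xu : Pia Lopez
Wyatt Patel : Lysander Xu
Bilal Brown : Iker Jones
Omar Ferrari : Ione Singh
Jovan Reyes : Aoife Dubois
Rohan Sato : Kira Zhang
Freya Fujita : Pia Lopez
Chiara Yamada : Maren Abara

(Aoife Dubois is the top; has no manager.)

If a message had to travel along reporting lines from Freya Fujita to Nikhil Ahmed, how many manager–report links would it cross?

Freya Fujita is 1 level below Pia Lopez, and Nikhil Ahmed is 3 levels below Pia Lopez (their lowest common manager). The shortest path runs up from Freya Fujita to Pia Lopez and back down to Nikhil Ahmed: 1 + 3 = 4 links.

4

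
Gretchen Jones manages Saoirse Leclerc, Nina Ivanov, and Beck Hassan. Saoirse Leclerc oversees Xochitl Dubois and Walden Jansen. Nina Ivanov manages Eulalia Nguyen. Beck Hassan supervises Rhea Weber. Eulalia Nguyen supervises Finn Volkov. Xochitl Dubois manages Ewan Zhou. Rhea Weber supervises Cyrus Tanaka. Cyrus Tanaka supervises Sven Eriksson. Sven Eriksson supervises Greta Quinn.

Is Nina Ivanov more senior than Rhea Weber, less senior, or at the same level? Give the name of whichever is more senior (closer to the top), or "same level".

Nina Ivanov

Nina Ivanov is 1 level below Gretchen Jones; Rhea Weber is 2. Nina Ivanov is higher.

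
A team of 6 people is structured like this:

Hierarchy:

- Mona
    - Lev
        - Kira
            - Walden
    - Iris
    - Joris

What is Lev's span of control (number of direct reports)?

Lev directly manages Kira. That is 1 direct report.

1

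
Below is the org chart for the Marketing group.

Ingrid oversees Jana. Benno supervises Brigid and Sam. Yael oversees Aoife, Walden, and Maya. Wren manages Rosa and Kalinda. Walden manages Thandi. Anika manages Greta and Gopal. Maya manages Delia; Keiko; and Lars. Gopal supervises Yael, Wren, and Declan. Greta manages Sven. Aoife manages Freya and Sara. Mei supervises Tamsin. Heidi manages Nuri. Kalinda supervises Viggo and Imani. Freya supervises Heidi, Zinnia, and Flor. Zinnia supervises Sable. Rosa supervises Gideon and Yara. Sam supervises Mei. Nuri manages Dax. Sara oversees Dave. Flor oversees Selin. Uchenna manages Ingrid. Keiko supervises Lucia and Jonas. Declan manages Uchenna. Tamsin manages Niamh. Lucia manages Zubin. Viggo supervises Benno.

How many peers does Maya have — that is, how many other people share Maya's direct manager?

Maya reports to Yael. Yael's other direct reports are Aoife, Walden — 2 peers.

2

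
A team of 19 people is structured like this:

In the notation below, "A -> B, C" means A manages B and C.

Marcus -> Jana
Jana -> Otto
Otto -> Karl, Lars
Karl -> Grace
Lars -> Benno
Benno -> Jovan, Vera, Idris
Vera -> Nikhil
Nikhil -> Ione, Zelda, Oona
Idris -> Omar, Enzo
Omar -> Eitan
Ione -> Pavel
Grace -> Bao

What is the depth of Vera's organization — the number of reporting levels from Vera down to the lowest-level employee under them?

3

The longest chain under Vera runs Vera → Nikhil → Ione → Pavel, which is 3 levels below Vera.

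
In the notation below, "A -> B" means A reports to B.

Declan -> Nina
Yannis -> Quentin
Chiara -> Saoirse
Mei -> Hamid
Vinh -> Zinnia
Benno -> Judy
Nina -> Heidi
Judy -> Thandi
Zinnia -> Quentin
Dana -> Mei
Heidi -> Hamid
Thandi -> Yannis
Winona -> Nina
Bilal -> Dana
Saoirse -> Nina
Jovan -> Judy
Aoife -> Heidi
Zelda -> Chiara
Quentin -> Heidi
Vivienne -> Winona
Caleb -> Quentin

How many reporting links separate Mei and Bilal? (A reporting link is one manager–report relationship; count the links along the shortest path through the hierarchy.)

Bilal is in Mei's organization: the chain from Bilal up to Mei is Bilal → Dana → Mei, which is 2 links.

2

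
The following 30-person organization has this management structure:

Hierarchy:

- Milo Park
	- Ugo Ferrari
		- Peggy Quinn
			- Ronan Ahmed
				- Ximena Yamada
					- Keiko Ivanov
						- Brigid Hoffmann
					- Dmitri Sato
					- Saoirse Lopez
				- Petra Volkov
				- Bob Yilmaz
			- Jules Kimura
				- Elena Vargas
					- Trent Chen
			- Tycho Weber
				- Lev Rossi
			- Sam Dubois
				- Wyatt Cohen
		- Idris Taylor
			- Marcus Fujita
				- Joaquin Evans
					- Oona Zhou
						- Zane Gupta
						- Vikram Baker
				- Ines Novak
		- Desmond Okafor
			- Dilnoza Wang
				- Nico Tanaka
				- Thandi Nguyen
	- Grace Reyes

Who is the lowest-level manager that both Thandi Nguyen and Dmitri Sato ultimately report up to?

Thandi Nguyen's chain of managers is Dilnoza Wang, Desmond Okafor, Ugo Ferrari, Milo Park. Dmitri Sato's chain of managers is Ximena Yamada, Ronan Ahmed, Peggy Quinn, Ugo Ferrari, Milo Park. The first manager that appears in both chains is Ugo Ferrari.

Ugo Ferrari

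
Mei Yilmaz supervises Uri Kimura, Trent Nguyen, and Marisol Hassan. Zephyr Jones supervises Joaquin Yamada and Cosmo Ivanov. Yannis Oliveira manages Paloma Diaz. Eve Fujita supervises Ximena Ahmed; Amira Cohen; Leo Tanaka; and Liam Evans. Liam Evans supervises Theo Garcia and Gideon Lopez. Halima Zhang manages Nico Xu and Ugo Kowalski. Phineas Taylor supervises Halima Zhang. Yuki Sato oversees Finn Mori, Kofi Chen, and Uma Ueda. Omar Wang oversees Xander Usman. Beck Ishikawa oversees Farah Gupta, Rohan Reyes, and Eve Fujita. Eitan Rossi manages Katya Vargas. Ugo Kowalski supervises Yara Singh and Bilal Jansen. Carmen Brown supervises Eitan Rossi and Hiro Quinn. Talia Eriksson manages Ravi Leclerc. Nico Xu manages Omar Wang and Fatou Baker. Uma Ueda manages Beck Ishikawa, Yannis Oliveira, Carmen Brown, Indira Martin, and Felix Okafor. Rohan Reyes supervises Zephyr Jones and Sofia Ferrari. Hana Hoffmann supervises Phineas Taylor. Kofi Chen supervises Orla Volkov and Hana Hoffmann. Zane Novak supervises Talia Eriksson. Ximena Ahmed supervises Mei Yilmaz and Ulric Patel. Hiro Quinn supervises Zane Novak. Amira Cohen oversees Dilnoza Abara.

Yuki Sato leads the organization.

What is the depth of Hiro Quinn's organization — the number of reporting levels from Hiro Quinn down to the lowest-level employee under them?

3

The longest chain under Hiro Quinn runs Hiro Quinn → Zane Novak → Talia Eriksson → Ravi Leclerc, which is 3 levels below Hiro Quinn.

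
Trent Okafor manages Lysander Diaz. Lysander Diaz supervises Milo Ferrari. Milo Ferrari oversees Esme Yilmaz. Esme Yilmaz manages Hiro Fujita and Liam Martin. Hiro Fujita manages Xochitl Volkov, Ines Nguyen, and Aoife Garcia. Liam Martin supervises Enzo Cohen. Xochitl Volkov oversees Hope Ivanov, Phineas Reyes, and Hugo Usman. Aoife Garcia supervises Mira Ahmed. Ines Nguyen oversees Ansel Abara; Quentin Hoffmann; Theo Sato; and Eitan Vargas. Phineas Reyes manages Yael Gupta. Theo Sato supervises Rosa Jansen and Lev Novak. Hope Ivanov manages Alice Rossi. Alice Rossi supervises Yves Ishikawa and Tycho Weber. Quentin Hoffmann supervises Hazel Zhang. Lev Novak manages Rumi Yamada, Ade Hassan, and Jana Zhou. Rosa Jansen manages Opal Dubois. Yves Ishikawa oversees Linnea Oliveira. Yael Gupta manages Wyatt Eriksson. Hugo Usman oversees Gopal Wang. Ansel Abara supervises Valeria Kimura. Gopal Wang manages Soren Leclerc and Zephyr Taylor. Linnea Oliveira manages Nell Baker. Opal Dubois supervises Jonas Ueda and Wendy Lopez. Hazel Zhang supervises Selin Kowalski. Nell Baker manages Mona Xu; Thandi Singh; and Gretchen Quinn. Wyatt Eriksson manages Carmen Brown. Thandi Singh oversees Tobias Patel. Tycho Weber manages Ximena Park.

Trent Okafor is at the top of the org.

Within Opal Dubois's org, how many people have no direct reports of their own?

The people in Opal Dubois's organization with no one reporting to them are Wendy Lopez, Jonas Ueda. That is 2.

2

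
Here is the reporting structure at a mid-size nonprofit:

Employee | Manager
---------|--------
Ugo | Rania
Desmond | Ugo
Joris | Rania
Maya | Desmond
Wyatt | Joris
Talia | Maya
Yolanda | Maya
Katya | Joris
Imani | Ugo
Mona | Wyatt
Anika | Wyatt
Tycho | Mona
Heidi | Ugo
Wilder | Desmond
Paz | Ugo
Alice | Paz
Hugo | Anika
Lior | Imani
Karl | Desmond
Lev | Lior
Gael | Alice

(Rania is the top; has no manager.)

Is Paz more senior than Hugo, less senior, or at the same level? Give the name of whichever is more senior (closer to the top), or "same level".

Paz

Paz is 2 levels below Rania; Hugo is 4. Paz is higher.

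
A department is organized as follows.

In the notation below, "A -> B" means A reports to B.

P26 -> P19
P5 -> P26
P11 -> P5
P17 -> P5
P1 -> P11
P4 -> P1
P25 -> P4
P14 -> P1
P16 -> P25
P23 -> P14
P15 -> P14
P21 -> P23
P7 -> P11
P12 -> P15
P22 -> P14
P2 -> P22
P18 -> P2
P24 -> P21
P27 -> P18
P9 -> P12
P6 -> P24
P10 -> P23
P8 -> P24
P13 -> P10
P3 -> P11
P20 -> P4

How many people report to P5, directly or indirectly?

P5 directly manages P11, P17. Under P11: P3, P7, P1, P14, P22, P2, P18, P27, P15, P12, P9, P23, P10, P13, P21, P24, P8, P6, P4, P20, P25, P16 (22). P17 has no reports. So P5's organization is 2 direct reports plus everyone under them: 23 + 1 = 24.

24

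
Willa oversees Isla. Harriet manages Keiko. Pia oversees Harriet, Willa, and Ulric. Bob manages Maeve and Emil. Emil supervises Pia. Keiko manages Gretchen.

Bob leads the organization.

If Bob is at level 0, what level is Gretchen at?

5

Chain from Gretchen up to Bob: Gretchen → Keiko → Harriet → Pia → Emil → Bob. That is 5 steps up, so Gretchen is 5 levels below Bob.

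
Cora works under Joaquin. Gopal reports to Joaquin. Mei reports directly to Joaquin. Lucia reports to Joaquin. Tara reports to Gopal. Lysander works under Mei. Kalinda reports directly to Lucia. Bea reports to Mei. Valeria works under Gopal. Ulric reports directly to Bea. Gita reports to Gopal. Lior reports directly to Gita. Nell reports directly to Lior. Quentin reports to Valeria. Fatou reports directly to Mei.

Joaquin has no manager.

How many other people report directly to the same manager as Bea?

Bea reports to Mei. Mei's other direct reports are Lysander, Fatou — 2 peers.

2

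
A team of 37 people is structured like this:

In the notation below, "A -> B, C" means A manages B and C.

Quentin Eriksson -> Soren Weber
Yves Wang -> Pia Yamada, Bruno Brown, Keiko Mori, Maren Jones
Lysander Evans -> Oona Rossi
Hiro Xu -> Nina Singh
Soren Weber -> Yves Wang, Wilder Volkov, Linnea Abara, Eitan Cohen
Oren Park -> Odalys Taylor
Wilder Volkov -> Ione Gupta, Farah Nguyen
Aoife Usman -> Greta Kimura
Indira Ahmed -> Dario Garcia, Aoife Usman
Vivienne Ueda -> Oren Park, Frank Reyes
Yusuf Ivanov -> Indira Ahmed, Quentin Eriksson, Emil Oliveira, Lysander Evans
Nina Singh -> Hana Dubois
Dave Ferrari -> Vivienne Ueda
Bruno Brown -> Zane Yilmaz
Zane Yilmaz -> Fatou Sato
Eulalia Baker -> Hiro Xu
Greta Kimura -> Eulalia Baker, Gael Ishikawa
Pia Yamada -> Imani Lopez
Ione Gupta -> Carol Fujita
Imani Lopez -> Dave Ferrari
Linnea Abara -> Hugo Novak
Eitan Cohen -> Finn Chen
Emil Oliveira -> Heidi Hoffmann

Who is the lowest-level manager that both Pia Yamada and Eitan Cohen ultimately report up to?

Soren Weber

Pia Yamada's chain of managers is Yves Wang, Soren Weber, Quentin Eriksson, Yusuf Ivanov. Eitan Cohen's chain of managers is Soren Weber, Quentin Eriksson, Yusuf Ivanov. The first manager that appears in both chains is Soren Weber.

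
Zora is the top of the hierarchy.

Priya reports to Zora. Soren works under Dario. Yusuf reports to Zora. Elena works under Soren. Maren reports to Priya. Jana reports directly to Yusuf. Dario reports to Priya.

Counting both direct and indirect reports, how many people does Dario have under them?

2

Dario directly manages Soren. Under Soren: Elena (1). That's 2 in total.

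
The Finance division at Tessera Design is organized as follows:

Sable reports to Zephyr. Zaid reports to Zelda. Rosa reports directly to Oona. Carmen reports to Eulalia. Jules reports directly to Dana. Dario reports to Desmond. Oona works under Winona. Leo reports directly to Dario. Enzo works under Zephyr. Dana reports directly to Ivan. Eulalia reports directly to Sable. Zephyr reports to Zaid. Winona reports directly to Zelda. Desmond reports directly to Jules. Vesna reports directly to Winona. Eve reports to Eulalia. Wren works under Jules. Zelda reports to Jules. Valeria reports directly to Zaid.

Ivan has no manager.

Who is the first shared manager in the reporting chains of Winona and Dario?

Jules

Winona's chain of managers is Zelda, Jules, Dana, Ivan. Dario's chain of managers is Desmond, Jules, Dana, Ivan. The first manager that appears in both chains is Jules.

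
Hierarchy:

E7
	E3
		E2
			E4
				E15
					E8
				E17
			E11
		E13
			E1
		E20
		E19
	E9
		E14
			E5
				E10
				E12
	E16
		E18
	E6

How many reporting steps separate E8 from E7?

5

Chain from E8 up to E7: E8 → E15 → E4 → E2 → E3 → E7. That is 5 steps up, so E8 is 5 levels below E7.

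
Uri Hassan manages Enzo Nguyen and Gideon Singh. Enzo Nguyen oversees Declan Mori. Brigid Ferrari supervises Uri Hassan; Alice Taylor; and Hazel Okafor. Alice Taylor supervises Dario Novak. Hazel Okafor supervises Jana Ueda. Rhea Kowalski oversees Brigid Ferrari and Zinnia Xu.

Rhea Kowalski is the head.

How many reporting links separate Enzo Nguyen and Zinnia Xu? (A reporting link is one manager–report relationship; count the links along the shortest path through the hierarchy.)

4

Enzo Nguyen is 3 levels below Rhea Kowalski, and Zinnia Xu is 1 level below Rhea Kowalski (their lowest common manager). The shortest path runs up from Enzo Nguyen to Rhea Kowalski and back down to Zinnia Xu: 3 + 1 = 4 links.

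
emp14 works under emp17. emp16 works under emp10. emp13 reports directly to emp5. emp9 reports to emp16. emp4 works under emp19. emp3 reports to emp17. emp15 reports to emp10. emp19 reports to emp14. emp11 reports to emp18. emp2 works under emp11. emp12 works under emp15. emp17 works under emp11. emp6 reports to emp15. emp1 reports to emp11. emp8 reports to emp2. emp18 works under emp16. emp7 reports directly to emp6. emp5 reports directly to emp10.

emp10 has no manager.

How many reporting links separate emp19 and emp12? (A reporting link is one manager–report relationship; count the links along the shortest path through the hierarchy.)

8

emp19 is 6 levels below emp10, and emp12 is 2 levels below emp10 (their lowest common manager). The shortest path runs up from emp19 to emp10 and back down to emp12: 6 + 2 = 8 links.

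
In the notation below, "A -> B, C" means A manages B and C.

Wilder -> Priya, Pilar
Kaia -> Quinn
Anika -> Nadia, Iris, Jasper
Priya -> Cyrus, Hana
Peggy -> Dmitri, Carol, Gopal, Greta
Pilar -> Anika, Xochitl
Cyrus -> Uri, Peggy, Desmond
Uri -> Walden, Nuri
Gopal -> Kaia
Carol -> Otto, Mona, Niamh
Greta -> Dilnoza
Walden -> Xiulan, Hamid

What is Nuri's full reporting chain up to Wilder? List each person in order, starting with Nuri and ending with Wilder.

Nuri reports to Uri. Uri reports to Cyrus. Cyrus reports to Priya. Priya reports to Wilder. Wilder is at the top.

Nuri -> Uri -> Cyrus -> Priya -> Wilder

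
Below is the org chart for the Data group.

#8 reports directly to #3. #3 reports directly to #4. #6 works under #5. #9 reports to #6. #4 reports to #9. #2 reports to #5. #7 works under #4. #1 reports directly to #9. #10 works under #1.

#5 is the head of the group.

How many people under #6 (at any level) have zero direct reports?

The people in #6's organization with no one reporting to them are #10, #8, #7. That is 3.

3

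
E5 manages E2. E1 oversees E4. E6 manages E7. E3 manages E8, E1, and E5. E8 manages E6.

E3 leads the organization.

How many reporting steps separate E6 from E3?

2

Chain from E6 up to E3: E6 → E8 → E3. That is 2 steps up, so E6 is 2 levels below E3.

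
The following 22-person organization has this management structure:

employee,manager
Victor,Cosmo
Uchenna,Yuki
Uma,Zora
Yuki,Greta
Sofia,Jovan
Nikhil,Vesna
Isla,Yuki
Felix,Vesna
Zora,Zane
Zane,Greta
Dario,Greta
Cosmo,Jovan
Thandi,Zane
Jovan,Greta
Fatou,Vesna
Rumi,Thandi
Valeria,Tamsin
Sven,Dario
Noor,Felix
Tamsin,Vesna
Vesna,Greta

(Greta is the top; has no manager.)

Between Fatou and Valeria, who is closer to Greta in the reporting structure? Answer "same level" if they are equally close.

Fatou is 2 levels below Greta; Valeria is 3. Fatou is higher.

Fatou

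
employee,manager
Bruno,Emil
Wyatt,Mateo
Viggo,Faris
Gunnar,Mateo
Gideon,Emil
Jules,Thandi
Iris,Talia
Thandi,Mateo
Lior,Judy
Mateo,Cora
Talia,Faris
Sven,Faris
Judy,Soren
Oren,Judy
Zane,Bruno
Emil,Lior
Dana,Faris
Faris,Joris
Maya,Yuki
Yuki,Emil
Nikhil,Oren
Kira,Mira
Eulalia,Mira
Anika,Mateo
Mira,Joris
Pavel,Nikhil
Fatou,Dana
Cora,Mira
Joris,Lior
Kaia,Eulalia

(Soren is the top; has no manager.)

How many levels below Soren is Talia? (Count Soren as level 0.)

Chain from Talia up to Soren: Talia → Faris → Joris → Lior → Judy → Soren. That is 5 steps up, so Talia is 5 levels below Soren.

5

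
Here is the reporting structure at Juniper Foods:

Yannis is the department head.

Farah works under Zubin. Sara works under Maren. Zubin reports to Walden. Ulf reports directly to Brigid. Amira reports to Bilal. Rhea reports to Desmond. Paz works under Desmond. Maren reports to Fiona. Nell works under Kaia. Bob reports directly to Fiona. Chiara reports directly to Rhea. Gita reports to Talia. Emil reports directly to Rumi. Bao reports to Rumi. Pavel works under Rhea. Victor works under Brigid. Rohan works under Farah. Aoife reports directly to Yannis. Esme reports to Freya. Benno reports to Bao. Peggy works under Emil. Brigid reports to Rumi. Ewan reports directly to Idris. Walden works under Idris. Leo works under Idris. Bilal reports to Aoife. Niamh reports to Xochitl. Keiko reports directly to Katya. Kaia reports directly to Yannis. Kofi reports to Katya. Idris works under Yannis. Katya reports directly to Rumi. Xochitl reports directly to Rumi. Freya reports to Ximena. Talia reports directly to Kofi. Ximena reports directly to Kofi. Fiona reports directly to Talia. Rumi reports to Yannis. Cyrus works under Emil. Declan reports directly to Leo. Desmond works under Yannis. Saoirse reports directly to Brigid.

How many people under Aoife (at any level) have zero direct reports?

The only person in Aoife's organization with no one reporting to them is Amira. That is 1.

1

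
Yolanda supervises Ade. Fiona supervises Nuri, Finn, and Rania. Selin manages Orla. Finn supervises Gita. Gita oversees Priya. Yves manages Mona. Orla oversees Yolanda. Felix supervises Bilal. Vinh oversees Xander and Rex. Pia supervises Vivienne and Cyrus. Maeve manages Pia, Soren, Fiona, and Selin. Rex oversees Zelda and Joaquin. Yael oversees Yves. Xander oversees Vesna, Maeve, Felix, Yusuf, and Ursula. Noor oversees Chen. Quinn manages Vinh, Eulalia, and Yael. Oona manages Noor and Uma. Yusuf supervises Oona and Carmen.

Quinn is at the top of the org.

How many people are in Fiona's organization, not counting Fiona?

5

Fiona directly manages Nuri, Finn, Rania. Nuri has no reports. Under Finn: Gita, Priya (2). Rania has no reports. So Fiona's organization is 3 direct reports plus everyone under them: 1 + 3 + 1 = 5.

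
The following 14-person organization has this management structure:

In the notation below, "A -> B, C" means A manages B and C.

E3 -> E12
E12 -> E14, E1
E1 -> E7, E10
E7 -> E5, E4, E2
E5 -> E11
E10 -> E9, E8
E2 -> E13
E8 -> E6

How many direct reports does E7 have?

E7 directly manages E5, E4, E2. That is 3 direct reports.

3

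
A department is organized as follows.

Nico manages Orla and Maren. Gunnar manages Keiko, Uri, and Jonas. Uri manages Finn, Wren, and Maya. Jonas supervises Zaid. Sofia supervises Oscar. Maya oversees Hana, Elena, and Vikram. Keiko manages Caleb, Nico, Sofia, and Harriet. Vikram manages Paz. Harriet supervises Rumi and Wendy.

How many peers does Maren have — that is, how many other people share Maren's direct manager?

Maren reports to Nico. Nico's other direct reports are Orla — 1 peer.

1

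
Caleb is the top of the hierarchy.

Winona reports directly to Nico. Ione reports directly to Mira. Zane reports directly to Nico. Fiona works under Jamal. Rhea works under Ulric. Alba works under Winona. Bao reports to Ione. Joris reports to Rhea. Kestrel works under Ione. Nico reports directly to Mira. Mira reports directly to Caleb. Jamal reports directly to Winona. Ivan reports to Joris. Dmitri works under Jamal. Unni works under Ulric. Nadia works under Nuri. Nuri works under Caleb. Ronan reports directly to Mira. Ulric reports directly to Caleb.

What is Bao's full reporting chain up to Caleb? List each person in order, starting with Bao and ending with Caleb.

Bao -> Ione -> Mira -> Caleb

Bao reports to Ione. Ione reports to Mira. Mira reports to Caleb. Caleb is at the top.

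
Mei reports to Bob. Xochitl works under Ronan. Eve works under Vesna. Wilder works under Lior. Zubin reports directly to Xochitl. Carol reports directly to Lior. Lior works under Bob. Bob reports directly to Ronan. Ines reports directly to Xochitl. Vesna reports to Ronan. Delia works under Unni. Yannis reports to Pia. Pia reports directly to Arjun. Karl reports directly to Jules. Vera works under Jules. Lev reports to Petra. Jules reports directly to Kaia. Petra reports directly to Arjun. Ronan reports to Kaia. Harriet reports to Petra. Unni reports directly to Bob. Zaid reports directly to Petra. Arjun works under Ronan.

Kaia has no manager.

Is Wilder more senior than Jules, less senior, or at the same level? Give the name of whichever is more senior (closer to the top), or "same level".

Wilder is 4 levels below Kaia; Jules is 1. Jules is higher.

Jules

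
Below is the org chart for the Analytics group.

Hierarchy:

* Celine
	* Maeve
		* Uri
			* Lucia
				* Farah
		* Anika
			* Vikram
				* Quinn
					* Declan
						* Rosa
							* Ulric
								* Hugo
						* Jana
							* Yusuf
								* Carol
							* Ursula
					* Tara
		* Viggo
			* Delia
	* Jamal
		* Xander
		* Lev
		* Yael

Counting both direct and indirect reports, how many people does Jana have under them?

3

Jana directly manages Yusuf, Ursula. Under Yusuf: Carol (1). Ursula has no reports. So Jana's organization is 2 direct reports plus everyone under them: 2 + 1 = 3.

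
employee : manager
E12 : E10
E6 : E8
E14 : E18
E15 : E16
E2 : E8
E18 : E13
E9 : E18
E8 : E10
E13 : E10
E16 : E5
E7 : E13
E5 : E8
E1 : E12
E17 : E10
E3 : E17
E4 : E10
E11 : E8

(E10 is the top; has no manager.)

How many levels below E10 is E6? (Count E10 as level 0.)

Chain from E6 up to E10: E6 → E8 → E10. That is 2 steps up, so E6 is 2 levels below E10.

2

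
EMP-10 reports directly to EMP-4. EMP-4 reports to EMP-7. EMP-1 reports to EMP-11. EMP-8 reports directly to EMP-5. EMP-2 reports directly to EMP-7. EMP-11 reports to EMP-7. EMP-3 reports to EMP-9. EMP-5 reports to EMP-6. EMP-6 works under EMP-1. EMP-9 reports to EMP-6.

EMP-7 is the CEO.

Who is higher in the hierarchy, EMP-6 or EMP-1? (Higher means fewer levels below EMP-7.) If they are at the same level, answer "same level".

EMP-6 is 3 levels below EMP-7; EMP-1 is 2. EMP-1 is higher.

EMP-1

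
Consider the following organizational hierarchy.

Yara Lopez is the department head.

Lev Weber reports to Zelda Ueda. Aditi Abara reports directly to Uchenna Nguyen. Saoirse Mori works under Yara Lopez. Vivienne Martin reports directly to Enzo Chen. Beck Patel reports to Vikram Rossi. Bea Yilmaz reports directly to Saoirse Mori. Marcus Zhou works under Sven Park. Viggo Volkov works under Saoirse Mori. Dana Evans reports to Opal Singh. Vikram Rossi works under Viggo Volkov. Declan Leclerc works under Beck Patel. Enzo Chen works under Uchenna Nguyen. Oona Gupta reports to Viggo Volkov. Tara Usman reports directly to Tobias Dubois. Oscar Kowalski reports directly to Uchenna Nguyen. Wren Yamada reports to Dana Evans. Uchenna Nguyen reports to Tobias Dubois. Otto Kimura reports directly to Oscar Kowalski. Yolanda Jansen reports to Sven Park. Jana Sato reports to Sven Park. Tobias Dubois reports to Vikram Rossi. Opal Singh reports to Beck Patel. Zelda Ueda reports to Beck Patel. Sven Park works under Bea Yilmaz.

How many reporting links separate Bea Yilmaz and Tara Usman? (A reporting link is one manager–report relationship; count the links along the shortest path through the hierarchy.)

Bea Yilmaz is 1 level below Saoirse Mori, and Tara Usman is 4 levels below Saoirse Mori (their lowest common manager). The shortest path runs up from Bea Yilmaz to Saoirse Mori and back down to Tara Usman: 1 + 4 = 5 links.

5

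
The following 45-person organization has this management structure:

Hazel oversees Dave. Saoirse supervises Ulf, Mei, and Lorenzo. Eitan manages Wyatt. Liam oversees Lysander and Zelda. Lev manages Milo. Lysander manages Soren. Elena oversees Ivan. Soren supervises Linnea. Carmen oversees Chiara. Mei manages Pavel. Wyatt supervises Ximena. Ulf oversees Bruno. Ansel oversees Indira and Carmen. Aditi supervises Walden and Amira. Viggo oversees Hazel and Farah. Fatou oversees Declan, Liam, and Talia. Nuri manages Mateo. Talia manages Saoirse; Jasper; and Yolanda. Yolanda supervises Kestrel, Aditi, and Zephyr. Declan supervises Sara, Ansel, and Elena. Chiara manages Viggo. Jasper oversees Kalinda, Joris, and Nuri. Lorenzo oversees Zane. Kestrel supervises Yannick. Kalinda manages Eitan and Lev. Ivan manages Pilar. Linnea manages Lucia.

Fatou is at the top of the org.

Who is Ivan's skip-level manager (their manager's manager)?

Declan

Ivan reports to Elena, and Elena reports to Declan. So Ivan's skip-level manager is Declan.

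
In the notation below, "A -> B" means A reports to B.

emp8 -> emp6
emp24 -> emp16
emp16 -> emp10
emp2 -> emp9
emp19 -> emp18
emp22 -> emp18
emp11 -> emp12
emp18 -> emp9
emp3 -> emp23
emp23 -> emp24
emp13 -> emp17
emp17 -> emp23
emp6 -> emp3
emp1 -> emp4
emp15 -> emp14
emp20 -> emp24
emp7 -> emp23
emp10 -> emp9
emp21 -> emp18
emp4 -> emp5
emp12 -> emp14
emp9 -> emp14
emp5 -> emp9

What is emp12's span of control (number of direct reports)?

1

emp12 directly manages emp11. That is 1 direct report.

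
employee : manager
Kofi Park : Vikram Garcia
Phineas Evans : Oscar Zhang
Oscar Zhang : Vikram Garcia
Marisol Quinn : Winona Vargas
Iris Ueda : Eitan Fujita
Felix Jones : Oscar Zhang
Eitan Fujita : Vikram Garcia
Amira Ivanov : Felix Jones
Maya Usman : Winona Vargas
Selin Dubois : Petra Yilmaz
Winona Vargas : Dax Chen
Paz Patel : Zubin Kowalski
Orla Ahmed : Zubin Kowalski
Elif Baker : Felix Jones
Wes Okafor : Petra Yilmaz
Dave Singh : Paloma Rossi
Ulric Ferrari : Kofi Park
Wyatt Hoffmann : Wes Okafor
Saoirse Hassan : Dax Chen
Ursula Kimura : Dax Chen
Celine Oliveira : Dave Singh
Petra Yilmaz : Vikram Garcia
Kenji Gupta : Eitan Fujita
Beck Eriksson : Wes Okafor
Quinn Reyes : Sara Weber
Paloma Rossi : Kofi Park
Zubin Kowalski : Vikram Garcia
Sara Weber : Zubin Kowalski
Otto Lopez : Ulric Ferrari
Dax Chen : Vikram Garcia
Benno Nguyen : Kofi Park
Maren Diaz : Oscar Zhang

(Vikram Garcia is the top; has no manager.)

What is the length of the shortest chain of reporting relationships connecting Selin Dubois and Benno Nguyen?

4

Selin Dubois is 2 levels below Vikram Garcia, and Benno Nguyen is 2 levels below Vikram Garcia (their lowest common manager). The shortest path runs up from Selin Dubois to Vikram Garcia and back down to Benno Nguyen: 2 + 2 = 4 links.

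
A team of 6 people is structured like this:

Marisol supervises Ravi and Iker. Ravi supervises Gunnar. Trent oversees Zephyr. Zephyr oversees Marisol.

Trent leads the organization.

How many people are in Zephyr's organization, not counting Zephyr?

Zephyr directly manages Marisol. Under Marisol: Iker, Ravi, Gunnar (3). That's 4 in total.

4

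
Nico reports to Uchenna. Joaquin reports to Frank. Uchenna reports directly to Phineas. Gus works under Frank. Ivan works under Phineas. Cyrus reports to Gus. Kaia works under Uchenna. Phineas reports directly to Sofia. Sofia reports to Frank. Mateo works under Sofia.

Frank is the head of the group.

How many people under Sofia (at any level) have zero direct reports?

The people in Sofia's organization with no one reporting to them are Ivan, Nico, Kaia, Mateo. That is 4.

4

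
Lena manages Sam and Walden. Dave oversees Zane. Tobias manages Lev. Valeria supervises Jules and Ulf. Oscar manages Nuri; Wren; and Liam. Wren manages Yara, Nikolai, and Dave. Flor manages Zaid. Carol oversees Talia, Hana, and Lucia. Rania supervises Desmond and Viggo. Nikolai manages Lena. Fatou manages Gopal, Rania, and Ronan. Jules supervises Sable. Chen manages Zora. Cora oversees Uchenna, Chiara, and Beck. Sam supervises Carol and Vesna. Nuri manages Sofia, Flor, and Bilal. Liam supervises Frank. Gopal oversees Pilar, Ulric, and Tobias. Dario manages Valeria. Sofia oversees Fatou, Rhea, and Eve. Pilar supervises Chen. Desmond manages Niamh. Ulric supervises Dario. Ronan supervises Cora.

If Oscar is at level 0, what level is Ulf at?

8

Chain from Ulf up to Oscar: Ulf → Valeria → Dario → Ulric → Gopal → Fatou → Sofia → Nuri → Oscar. That is 8 steps up, so Ulf is 8 levels below Oscar.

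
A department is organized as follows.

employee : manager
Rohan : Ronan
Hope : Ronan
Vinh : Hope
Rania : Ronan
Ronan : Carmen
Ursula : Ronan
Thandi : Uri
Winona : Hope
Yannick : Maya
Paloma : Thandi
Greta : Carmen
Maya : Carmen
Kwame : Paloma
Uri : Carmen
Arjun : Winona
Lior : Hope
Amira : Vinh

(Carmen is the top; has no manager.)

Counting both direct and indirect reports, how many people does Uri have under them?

Uri directly manages Thandi. Under Thandi: Paloma, Kwame (2). That's 3 in total.

3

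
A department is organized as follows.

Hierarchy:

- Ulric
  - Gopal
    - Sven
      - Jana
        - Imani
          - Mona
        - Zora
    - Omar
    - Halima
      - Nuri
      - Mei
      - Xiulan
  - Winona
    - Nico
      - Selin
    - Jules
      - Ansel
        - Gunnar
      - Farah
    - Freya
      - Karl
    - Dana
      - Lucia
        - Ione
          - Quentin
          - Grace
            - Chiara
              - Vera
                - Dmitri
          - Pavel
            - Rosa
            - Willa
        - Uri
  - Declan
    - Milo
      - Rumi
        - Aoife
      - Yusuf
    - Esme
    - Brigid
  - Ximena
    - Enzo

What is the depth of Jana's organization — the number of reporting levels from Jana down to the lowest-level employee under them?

2

The longest chain under Jana runs Jana → Imani → Mona, which is 2 levels below Jana.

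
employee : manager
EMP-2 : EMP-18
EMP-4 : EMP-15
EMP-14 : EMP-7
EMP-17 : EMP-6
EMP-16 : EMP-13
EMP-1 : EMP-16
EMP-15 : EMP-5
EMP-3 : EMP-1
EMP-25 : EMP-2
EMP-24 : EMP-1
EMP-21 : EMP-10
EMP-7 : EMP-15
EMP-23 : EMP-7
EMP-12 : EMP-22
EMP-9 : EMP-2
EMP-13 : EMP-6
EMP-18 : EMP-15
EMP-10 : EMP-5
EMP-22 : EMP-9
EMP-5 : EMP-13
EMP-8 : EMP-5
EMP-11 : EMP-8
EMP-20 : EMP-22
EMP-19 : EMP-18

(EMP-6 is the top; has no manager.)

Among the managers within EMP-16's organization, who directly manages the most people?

Direct-report counts within EMP-16's organization: EMP-16 has 1; EMP-1 has 2. The largest is 2, held by EMP-1.

EMP-1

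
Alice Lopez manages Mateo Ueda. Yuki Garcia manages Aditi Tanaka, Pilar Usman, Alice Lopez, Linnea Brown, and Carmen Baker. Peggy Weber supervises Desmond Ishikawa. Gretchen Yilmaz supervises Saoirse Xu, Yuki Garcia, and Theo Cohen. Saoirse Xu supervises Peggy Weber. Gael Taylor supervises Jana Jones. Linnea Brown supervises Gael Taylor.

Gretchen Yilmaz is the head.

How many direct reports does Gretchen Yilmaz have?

3

Gretchen Yilmaz directly manages Yuki Garcia, Theo Cohen, Saoirse Xu. That is 3 direct reports.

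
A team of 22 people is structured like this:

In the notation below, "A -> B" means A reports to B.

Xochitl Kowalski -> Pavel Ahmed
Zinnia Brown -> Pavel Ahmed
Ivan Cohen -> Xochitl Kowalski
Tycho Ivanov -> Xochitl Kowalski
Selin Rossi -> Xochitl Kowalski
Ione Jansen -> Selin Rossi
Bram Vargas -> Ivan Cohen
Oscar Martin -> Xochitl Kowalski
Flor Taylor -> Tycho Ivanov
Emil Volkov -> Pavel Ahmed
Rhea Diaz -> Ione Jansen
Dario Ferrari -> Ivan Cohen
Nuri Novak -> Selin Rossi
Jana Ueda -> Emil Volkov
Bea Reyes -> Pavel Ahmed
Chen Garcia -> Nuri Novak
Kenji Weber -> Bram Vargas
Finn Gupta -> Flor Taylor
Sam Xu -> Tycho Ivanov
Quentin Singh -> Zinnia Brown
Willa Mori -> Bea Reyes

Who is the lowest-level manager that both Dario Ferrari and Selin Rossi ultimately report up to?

Xochitl Kowalski

Dario Ferrari's chain of managers is Ivan Cohen, Xochitl Kowalski, Pavel Ahmed. Selin Rossi's chain of managers is Xochitl Kowalski, Pavel Ahmed. The first manager that appears in both chains is Xochitl Kowalski.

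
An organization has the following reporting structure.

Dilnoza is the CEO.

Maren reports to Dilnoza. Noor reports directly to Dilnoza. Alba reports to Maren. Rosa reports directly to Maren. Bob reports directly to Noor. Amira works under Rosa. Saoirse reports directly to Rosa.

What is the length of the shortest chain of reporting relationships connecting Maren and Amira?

2

Amira is in Maren's organization: the chain from Amira up to Maren is Amira → Rosa → Maren, which is 2 links.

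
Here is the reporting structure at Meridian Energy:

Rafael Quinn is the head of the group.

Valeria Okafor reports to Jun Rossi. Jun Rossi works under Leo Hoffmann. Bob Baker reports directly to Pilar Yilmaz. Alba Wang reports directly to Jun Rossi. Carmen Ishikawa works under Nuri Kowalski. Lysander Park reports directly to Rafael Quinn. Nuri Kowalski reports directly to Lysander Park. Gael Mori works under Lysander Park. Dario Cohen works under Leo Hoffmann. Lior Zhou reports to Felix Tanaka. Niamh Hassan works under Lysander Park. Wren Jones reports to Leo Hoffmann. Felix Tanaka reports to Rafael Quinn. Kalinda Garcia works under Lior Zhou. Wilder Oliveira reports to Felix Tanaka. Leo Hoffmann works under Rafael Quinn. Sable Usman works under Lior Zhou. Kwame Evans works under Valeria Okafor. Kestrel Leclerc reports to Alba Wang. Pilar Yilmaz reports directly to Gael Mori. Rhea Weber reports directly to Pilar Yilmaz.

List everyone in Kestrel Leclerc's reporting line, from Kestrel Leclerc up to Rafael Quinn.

Kestrel Leclerc -> Alba Wang -> Jun Rossi -> Leo Hoffmann -> Rafael Quinn

Kestrel Leclerc reports to Alba Wang. Alba Wang reports to Jun Rossi. Jun Rossi reports to Leo Hoffmann. Leo Hoffmann reports to Rafael Quinn. Rafael Quinn is at the top.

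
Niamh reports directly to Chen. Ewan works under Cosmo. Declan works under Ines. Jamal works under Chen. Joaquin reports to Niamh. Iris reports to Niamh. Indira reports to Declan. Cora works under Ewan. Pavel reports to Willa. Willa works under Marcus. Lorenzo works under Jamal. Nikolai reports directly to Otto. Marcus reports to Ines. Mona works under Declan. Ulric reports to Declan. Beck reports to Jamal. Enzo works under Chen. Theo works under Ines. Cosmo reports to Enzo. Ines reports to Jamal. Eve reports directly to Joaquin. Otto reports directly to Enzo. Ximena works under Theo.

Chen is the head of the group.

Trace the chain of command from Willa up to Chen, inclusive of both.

Willa -> Marcus -> Ines -> Jamal -> Chen

Willa reports to Marcus. Marcus reports to Ines. Ines reports to Jamal. Jamal reports to Chen. Chen is at the top.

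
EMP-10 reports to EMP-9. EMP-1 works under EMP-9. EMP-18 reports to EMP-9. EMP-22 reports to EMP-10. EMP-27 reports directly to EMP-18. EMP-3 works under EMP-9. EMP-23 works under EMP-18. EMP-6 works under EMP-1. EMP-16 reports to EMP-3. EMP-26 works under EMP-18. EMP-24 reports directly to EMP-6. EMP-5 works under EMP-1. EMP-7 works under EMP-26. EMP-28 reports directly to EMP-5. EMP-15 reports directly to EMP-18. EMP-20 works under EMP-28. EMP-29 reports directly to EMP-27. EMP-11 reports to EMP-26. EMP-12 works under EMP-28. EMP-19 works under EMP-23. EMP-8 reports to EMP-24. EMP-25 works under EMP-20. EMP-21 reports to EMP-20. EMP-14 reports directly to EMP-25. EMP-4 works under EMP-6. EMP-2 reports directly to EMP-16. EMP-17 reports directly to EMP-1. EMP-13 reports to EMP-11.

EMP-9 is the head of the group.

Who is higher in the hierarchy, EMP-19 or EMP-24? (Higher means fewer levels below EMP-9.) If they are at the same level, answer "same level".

Both EMP-19 and EMP-24 are 3 levels below EMP-9.

same level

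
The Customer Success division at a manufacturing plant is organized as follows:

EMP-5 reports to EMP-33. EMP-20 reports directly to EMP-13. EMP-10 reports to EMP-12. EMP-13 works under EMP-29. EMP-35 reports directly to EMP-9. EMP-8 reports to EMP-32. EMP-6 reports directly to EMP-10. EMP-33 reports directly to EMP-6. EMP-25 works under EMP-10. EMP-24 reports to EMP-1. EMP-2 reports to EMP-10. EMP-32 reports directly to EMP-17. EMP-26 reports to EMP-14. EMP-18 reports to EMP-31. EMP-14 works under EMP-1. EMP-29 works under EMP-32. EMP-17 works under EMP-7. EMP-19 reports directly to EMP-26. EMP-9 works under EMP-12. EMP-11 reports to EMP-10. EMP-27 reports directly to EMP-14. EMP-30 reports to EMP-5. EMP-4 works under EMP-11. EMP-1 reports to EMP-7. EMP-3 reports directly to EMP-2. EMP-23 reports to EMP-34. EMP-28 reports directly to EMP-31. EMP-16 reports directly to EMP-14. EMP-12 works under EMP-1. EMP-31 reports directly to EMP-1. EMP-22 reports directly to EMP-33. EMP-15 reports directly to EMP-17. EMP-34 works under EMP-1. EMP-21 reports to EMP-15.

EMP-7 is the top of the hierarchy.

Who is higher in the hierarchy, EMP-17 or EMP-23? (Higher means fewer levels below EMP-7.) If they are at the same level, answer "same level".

EMP-17 is 1 level below EMP-7; EMP-23 is 3. EMP-17 is higher.

EMP-17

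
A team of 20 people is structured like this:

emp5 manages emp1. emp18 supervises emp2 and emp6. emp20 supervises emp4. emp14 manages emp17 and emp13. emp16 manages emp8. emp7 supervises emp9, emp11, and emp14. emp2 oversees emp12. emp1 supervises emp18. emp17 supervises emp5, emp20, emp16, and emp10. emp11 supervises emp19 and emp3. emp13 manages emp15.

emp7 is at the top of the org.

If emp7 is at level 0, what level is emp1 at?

Chain from emp1 up to emp7: emp1 → emp5 → emp17 → emp14 → emp7. That is 4 steps up, so emp1 is 4 levels below emp7.

4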